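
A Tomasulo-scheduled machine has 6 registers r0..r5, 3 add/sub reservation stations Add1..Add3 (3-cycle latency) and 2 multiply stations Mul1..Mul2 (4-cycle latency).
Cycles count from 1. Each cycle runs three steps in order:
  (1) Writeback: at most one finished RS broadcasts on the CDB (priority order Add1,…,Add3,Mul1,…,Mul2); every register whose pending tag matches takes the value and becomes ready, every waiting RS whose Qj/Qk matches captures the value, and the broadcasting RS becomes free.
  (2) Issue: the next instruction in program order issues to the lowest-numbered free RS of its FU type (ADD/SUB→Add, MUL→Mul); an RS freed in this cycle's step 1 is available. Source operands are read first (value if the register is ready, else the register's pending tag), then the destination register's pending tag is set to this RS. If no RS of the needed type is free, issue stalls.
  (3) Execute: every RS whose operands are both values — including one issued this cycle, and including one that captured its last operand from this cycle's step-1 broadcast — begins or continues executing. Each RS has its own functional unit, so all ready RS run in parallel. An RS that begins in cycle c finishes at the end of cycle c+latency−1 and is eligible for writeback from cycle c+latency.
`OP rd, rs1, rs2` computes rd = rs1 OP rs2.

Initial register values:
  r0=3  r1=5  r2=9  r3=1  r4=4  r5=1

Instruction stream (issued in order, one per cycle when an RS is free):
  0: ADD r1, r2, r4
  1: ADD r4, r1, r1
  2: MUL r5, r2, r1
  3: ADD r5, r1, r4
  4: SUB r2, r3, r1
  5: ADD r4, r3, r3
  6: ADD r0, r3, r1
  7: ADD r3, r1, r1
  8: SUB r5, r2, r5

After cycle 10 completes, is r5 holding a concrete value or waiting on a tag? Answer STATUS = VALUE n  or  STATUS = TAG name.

STATUS = VALUE 39

cycle 1: issue ADD r1<-Add1 // r0:3,r1:Add1,r2:9,r3:1,r4:4,r5:1
cycle 2: issue ADD r4<-Add2 // r0:3,r1:Add1,r2:9,r3:1,r4:Add2,r5:1
cycle 3: issue MUL r5<-Mul1 // r0:3,r1:Add1,r2:9,r3:1,r4:Add2,r5:Mul1
cycle 4: CDB Add1=13; issue ADD r5<-Add1 // r0:3,r1:13,r2:9,r3:1,r4:Add2,r5:Add1
cycle 5: issue SUB r2<-Add3 // r0:3,r1:13,r2:Add3,r3:1,r4:Add2,r5:Add1
cycle 6: stall // r0:3,r1:13,r2:Add3,r3:1,r4:Add2,r5:Add1
cycle 7: CDB Add2=26; issue ADD r4<-Add2 // r0:3,r1:13,r2:Add3,r3:1,r4:Add2,r5:Add1
cycle 8: CDB Add3=-12; issue ADD r0<-Add3 // r0:Add3,r1:13,r2:-12,r3:1,r4:Add2,r5:Add1
cycle 9: CDB Mul1=117; stall // r0:Add3,r1:13,r2:-12,r3:1,r4:Add2,r5:Add1
cycle 10: CDB Add1=39; issue ADD r3<-Add1 // r0:Add3,r1:13,r2:-12,r3:Add1,r4:Add2,r5:39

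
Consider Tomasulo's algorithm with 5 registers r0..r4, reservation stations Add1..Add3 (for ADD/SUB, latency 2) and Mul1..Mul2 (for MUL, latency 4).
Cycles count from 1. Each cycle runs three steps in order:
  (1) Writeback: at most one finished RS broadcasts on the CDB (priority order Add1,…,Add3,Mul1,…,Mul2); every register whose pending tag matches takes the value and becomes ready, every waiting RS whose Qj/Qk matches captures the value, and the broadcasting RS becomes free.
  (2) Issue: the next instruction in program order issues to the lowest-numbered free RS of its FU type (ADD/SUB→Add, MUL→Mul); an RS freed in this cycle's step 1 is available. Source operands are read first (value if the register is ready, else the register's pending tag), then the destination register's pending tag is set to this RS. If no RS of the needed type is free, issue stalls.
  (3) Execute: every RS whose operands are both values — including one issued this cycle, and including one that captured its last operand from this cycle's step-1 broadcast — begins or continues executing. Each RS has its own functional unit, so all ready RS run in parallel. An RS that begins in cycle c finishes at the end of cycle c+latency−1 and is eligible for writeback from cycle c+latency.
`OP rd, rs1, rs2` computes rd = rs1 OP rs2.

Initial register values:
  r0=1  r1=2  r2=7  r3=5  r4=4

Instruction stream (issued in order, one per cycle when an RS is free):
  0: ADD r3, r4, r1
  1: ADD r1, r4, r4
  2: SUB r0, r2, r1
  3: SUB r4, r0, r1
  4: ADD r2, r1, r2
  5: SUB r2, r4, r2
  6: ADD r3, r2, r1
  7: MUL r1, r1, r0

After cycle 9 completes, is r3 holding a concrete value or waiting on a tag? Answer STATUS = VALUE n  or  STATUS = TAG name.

STATUS = TAG Add3

  c1: issue ADD r3<-Add1  regs: r0:1,r1:2,r2:7,r3:Add1,r4:4
  c2: issue ADD r1<-Add2  regs: r0:1,r1:Add2,r2:7,r3:Add1,r4:4
  c3: CDB Add1=6; issue SUB r0<-Add1  regs: r0:Add1,r1:Add2,r2:7,r3:6,r4:4
  c4: CDB Add2=8; issue SUB r4<-Add2  regs: r0:Add1,r1:8,r2:7,r3:6,r4:Add2
  c5: issue ADD r2<-Add3  regs: r0:Add1,r1:8,r2:Add3,r3:6,r4:Add2
  c6: CDB Add1=-1; issue SUB r2<-Add1  regs: r0:-1,r1:8,r2:Add1,r3:6,r4:Add2
  c7: CDB Add3=15; issue ADD r3<-Add3  regs: r0:-1,r1:8,r2:Add1,r3:Add3,r4:Add2
  c8: CDB Add2=-9; issue MUL r1<-Mul1  regs: r0:-1,r1:Mul1,r2:Add1,r3:Add3,r4:-9
  c9: -  regs: r0:-1,r1:Mul1,r2:Add1,r3:Add3,r4:-9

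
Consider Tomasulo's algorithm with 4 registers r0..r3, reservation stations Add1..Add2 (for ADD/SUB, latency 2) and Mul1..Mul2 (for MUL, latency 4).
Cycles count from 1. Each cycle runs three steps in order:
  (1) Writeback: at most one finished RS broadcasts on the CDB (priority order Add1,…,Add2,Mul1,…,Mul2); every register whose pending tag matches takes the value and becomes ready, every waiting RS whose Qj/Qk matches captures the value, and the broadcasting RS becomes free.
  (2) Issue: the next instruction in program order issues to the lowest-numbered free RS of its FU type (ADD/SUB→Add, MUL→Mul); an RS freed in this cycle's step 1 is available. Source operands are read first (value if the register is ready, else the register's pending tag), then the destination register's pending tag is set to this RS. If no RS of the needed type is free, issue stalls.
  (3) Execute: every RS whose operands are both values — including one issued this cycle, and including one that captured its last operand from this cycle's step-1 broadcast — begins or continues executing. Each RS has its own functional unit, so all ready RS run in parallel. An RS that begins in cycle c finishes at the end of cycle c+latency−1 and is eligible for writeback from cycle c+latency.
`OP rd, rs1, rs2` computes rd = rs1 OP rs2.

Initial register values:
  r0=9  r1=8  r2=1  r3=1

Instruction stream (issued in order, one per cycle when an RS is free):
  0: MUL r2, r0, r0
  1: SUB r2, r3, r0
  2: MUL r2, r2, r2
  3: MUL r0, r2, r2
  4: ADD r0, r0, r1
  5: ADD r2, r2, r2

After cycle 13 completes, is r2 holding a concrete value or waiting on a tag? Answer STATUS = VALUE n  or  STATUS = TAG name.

c1: issue MUL r2<-Mul1 | r0:9,r1:8,r2:Mul1,r3:1
c2: issue SUB r2<-Add1 | r0:9,r1:8,r2:Add1,r3:1
c3: issue MUL r2<-Mul2 | r0:9,r1:8,r2:Mul2,r3:1
c4: CDB Add1=-8; stall | r0:9,r1:8,r2:Mul2,r3:1
c5: CDB Mul1=81; issue MUL r0<-Mul1 | r0:Mul1,r1:8,r2:Mul2,r3:1
c6: issue ADD r0<-Add1 | r0:Add1,r1:8,r2:Mul2,r3:1
c7: issue ADD r2<-Add2 | r0:Add1,r1:8,r2:Add2,r3:1
c8: CDB Mul2=64 | r0:Add1,r1:8,r2:Add2,r3:1
c9: - | r0:Add1,r1:8,r2:Add2,r3:1
c10: CDB Add2=128 | r0:Add1,r1:8,r2:128,r3:1
c11: - | r0:Add1,r1:8,r2:128,r3:1
c12: CDB Mul1=4096 | r0:Add1,r1:8,r2:128,r3:1
c13: - | r0:Add1,r1:8,r2:128,r3:1

STATUS = VALUE 128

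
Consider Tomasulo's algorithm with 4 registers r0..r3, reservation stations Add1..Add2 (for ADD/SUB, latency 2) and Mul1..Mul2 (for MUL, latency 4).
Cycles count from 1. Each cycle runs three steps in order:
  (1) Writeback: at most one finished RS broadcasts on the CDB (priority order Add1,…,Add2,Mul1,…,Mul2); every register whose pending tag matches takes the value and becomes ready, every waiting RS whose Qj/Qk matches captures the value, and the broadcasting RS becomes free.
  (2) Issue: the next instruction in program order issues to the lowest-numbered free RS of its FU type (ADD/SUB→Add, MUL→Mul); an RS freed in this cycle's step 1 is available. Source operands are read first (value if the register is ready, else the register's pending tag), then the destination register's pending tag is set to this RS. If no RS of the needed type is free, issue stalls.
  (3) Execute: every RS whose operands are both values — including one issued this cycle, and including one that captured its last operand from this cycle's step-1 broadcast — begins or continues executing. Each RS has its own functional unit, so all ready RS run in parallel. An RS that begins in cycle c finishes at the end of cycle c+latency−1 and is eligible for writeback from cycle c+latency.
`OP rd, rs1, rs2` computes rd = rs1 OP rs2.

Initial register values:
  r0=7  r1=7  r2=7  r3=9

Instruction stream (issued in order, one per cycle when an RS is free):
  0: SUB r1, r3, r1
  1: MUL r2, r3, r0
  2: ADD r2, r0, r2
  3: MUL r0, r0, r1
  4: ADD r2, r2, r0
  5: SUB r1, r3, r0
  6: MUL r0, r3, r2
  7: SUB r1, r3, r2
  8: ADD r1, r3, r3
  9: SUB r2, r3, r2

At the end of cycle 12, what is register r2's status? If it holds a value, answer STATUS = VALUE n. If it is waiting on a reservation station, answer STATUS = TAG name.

STATUS = VALUE 84

c1: issue SUB r1<-Add1 | r0:7,r1:Add1,r2:7,r3:9
c2: issue MUL r2<-Mul1 | r0:7,r1:Add1,r2:Mul1,r3:9
c3: CDB Add1=2; issue ADD r2<-Add1 | r0:7,r1:2,r2:Add1,r3:9
c4: issue MUL r0<-Mul2 | r0:Mul2,r1:2,r2:Add1,r3:9
c5: issue ADD r2<-Add2 | r0:Mul2,r1:2,r2:Add2,r3:9
c6: CDB Mul1=63; stall | r0:Mul2,r1:2,r2:Add2,r3:9
c7: stall | r0:Mul2,r1:2,r2:Add2,r3:9
c8: CDB Add1=70; issue SUB r1<-Add1 | r0:Mul2,r1:Add1,r2:Add2,r3:9
c9: CDB Mul2=14; issue MUL r0<-Mul1 | r0:Mul1,r1:Add1,r2:Add2,r3:9
c10: stall | r0:Mul1,r1:Add1,r2:Add2,r3:9
c11: CDB Add1=-5; issue SUB r1<-Add1 | r0:Mul1,r1:Add1,r2:Add2,r3:9
c12: CDB Add2=84; issue ADD r1<-Add2 | r0:Mul1,r1:Add2,r2:84,r3:9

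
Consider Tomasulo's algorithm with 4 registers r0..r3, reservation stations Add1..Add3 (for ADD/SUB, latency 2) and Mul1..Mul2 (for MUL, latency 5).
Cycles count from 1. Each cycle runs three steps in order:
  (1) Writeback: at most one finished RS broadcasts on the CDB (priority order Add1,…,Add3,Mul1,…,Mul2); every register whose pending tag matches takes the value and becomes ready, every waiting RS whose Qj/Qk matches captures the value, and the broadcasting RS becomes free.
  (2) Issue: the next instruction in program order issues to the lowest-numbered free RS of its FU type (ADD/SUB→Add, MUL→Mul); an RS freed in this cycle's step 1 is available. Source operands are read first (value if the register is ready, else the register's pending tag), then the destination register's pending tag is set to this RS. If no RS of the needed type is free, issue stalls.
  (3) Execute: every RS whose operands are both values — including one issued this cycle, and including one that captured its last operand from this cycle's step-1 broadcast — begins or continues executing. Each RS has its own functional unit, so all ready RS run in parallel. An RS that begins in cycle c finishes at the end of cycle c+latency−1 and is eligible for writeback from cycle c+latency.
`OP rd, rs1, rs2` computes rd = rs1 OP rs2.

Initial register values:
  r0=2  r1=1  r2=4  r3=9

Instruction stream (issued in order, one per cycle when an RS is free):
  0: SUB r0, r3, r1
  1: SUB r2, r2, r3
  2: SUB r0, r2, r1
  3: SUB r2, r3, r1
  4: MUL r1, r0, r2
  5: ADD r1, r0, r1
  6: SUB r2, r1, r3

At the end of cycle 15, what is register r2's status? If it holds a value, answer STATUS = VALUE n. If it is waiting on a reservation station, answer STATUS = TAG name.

STATUS = TAG Add2

cycle 1: issue SUB r0<-Add1 // r0:Add1,r1:1,r2:4,r3:9
cycle 2: issue SUB r2<-Add2 // r0:Add1,r1:1,r2:Add2,r3:9
cycle 3: CDB Add1=8; issue SUB r0<-Add1 // r0:Add1,r1:1,r2:Add2,r3:9
cycle 4: CDB Add2=-5; issue SUB r2<-Add2 // r0:Add1,r1:1,r2:Add2,r3:9
cycle 5: issue MUL r1<-Mul1 // r0:Add1,r1:Mul1,r2:Add2,r3:9
cycle 6: CDB Add1=-6; issue ADD r1<-Add1 // r0:-6,r1:Add1,r2:Add2,r3:9
cycle 7: CDB Add2=8; issue SUB r2<-Add2 // r0:-6,r1:Add1,r2:Add2,r3:9
cycle 8: - // r0:-6,r1:Add1,r2:Add2,r3:9
cycle 9: - // r0:-6,r1:Add1,r2:Add2,r3:9
cycle 10: - // r0:-6,r1:Add1,r2:Add2,r3:9
cycle 11: - // r0:-6,r1:Add1,r2:Add2,r3:9
cycle 12: CDB Mul1=-48 // r0:-6,r1:Add1,r2:Add2,r3:9
cycle 13: - // r0:-6,r1:Add1,r2:Add2,r3:9
cycle 14: CDB Add1=-54 // r0:-6,r1:-54,r2:Add2,r3:9
cycle 15: - // r0:-6,r1:-54,r2:Add2,r3:9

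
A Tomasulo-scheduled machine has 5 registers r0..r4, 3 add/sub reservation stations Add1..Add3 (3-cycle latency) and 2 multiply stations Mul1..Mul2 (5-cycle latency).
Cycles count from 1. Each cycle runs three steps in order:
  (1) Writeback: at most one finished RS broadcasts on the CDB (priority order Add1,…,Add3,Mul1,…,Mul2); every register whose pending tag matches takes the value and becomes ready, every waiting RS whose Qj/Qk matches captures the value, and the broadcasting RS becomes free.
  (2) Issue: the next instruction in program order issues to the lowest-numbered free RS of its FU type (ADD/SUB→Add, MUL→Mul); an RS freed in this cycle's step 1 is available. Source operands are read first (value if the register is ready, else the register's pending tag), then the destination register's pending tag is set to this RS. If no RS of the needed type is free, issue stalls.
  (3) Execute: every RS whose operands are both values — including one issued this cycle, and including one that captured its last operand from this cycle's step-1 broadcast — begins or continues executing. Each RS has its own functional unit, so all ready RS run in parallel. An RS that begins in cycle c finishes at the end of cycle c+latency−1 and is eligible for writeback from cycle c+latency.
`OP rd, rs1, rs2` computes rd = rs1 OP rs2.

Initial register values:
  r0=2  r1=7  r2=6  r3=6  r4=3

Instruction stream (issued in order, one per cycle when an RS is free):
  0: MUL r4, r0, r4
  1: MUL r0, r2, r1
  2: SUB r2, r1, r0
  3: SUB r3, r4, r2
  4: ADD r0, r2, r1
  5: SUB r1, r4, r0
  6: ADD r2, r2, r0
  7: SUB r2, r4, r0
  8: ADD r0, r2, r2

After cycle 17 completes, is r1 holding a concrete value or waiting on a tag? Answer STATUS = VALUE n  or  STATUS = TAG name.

STATUS = VALUE 34

c1: issue MUL r4<-Mul1 | r0:2,r1:7,r2:6,r3:6,r4:Mul1
c2: issue MUL r0<-Mul2 | r0:Mul2,r1:7,r2:6,r3:6,r4:Mul1
c3: issue SUB r2<-Add1 | r0:Mul2,r1:7,r2:Add1,r3:6,r4:Mul1
c4: issue SUB r3<-Add2 | r0:Mul2,r1:7,r2:Add1,r3:Add2,r4:Mul1
c5: issue ADD r0<-Add3 | r0:Add3,r1:7,r2:Add1,r3:Add2,r4:Mul1
c6: CDB Mul1=6; stall | r0:Add3,r1:7,r2:Add1,r3:Add2,r4:6
c7: CDB Mul2=42; stall | r0:Add3,r1:7,r2:Add1,r3:Add2,r4:6
c8: stall | r0:Add3,r1:7,r2:Add1,r3:Add2,r4:6
c9: stall | r0:Add3,r1:7,r2:Add1,r3:Add2,r4:6
c10: CDB Add1=-35; issue SUB r1<-Add1 | r0:Add3,r1:Add1,r2:-35,r3:Add2,r4:6
c11: stall | r0:Add3,r1:Add1,r2:-35,r3:Add2,r4:6
c12: stall | r0:Add3,r1:Add1,r2:-35,r3:Add2,r4:6
c13: CDB Add2=41; issue ADD r2<-Add2 | r0:Add3,r1:Add1,r2:Add2,r3:41,r4:6
c14: CDB Add3=-28; issue SUB r2<-Add3 | r0:-28,r1:Add1,r2:Add3,r3:41,r4:6
c15: stall | r0:-28,r1:Add1,r2:Add3,r3:41,r4:6
c16: stall | r0:-28,r1:Add1,r2:Add3,r3:41,r4:6
c17: CDB Add1=34; issue ADD r0<-Add1 | r0:Add1,r1:34,r2:Add3,r3:41,r4:6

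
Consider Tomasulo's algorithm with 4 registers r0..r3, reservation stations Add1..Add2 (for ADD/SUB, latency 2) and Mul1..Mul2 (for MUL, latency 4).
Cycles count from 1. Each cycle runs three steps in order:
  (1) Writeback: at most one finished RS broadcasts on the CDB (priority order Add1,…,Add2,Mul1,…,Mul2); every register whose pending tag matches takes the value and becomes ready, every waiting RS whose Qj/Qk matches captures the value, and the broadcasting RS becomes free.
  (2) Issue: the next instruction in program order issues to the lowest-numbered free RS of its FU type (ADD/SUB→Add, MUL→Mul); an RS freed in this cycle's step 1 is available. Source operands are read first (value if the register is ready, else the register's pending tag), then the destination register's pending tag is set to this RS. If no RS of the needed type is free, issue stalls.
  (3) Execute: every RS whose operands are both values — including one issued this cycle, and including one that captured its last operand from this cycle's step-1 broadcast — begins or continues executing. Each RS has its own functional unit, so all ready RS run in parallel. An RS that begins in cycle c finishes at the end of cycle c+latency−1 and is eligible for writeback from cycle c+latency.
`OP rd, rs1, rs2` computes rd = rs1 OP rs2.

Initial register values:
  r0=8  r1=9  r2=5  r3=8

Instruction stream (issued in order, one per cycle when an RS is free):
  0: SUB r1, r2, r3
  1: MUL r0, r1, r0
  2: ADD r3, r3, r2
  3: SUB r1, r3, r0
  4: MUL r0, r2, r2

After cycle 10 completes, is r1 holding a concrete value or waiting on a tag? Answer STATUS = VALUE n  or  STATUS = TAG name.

  c1: issue SUB r1<-Add1  regs: r0:8,r1:Add1,r2:5,r3:8
  c2: issue MUL r0<-Mul1  regs: r0:Mul1,r1:Add1,r2:5,r3:8
  c3: CDB Add1=-3; issue ADD r3<-Add1  regs: r0:Mul1,r1:-3,r2:5,r3:Add1
  c4: issue SUB r1<-Add2  regs: r0:Mul1,r1:Add2,r2:5,r3:Add1
  c5: CDB Add1=13; issue MUL r0<-Mul2  regs: r0:Mul2,r1:Add2,r2:5,r3:13
  c6: -  regs: r0:Mul2,r1:Add2,r2:5,r3:13
  c7: CDB Mul1=-24  regs: r0:Mul2,r1:Add2,r2:5,r3:13
  c8: -  regs: r0:Mul2,r1:Add2,r2:5,r3:13
  c9: CDB Add2=37  regs: r0:Mul2,r1:37,r2:5,r3:13
  c10: CDB Mul2=25  regs: r0:25,r1:37,r2:5,r3:13

STATUS = VALUE 37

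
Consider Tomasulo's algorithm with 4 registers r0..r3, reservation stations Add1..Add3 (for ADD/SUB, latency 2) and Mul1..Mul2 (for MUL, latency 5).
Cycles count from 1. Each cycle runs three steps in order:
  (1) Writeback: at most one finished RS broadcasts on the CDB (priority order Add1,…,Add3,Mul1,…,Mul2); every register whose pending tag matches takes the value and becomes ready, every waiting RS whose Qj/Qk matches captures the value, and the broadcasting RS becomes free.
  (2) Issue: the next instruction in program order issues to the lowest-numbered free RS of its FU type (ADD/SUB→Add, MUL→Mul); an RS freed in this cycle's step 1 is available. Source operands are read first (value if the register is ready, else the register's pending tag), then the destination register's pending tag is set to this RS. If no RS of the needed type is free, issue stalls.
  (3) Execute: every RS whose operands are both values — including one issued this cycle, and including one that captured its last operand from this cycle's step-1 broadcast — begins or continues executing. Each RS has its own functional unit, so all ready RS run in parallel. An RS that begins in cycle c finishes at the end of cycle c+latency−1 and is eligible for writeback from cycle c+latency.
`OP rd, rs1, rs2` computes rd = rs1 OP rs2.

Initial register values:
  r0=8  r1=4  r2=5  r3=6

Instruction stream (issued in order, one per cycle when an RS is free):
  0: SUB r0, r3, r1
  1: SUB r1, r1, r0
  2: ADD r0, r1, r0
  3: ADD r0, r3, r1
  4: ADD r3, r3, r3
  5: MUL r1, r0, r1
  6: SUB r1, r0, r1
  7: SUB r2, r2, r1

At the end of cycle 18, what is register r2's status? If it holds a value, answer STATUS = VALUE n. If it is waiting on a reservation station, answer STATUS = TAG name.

STATUS = VALUE 13

c1: issue SUB r0<-Add1 | r0:Add1,r1:4,r2:5,r3:6
c2: issue SUB r1<-Add2 | r0:Add1,r1:Add2,r2:5,r3:6
c3: CDB Add1=2; issue ADD r0<-Add1 | r0:Add1,r1:Add2,r2:5,r3:6
c4: issue ADD r0<-Add3 | r0:Add3,r1:Add2,r2:5,r3:6
c5: CDB Add2=2; issue ADD r3<-Add2 | r0:Add3,r1:2,r2:5,r3:Add2
c6: issue MUL r1<-Mul1 | r0:Add3,r1:Mul1,r2:5,r3:Add2
c7: CDB Add1=4; issue SUB r1<-Add1 | r0:Add3,r1:Add1,r2:5,r3:Add2
c8: CDB Add2=12; issue SUB r2<-Add2 | r0:Add3,r1:Add1,r2:Add2,r3:12
c9: CDB Add3=8 | r0:8,r1:Add1,r2:Add2,r3:12
c10: - | r0:8,r1:Add1,r2:Add2,r3:12
c11: - | r0:8,r1:Add1,r2:Add2,r3:12
c12: - | r0:8,r1:Add1,r2:Add2,r3:12
c13: - | r0:8,r1:Add1,r2:Add2,r3:12
c14: CDB Mul1=16 | r0:8,r1:Add1,r2:Add2,r3:12
c15: - | r0:8,r1:Add1,r2:Add2,r3:12
c16: CDB Add1=-8 | r0:8,r1:-8,r2:Add2,r3:12
c17: - | r0:8,r1:-8,r2:Add2,r3:12
c18: CDB Add2=13 | r0:8,r1:-8,r2:13,r3:12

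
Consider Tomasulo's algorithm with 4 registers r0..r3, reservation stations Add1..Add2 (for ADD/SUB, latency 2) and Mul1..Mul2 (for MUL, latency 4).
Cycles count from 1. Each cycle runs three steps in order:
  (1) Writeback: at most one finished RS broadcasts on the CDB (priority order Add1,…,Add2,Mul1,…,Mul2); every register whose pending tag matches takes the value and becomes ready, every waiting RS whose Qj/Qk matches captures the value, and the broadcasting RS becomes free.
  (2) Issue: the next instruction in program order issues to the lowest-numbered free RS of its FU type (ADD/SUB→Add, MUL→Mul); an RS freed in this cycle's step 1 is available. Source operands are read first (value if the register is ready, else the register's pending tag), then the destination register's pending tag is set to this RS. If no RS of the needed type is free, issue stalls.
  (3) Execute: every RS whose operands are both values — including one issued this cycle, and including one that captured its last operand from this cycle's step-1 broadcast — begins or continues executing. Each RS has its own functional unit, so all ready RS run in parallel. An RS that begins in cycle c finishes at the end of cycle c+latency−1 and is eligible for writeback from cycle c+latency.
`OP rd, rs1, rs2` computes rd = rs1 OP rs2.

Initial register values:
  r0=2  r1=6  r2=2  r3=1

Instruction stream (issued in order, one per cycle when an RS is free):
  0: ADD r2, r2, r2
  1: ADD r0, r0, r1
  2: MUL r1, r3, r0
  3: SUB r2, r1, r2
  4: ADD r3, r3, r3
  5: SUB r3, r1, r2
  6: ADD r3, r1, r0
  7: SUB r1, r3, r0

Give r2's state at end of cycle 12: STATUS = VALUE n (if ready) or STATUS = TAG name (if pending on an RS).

STATUS = VALUE 4

cycle 1: issue ADD r2<-Add1 // r0:2,r1:6,r2:Add1,r3:1
cycle 2: issue ADD r0<-Add2 // r0:Add2,r1:6,r2:Add1,r3:1
cycle 3: CDB Add1=4; issue MUL r1<-Mul1 // r0:Add2,r1:Mul1,r2:4,r3:1
cycle 4: CDB Add2=8; issue SUB r2<-Add1 // r0:8,r1:Mul1,r2:Add1,r3:1
cycle 5: issue ADD r3<-Add2 // r0:8,r1:Mul1,r2:Add1,r3:Add2
cycle 6: stall // r0:8,r1:Mul1,r2:Add1,r3:Add2
cycle 7: CDB Add2=2; issue SUB r3<-Add2 // r0:8,r1:Mul1,r2:Add1,r3:Add2
cycle 8: CDB Mul1=8; stall // r0:8,r1:8,r2:Add1,r3:Add2
cycle 9: stall // r0:8,r1:8,r2:Add1,r3:Add2
cycle 10: CDB Add1=4; issue ADD r3<-Add1 // r0:8,r1:8,r2:4,r3:Add1
cycle 11: stall // r0:8,r1:8,r2:4,r3:Add1
cycle 12: CDB Add1=16; issue SUB r1<-Add1 // r0:8,r1:Add1,r2:4,r3:16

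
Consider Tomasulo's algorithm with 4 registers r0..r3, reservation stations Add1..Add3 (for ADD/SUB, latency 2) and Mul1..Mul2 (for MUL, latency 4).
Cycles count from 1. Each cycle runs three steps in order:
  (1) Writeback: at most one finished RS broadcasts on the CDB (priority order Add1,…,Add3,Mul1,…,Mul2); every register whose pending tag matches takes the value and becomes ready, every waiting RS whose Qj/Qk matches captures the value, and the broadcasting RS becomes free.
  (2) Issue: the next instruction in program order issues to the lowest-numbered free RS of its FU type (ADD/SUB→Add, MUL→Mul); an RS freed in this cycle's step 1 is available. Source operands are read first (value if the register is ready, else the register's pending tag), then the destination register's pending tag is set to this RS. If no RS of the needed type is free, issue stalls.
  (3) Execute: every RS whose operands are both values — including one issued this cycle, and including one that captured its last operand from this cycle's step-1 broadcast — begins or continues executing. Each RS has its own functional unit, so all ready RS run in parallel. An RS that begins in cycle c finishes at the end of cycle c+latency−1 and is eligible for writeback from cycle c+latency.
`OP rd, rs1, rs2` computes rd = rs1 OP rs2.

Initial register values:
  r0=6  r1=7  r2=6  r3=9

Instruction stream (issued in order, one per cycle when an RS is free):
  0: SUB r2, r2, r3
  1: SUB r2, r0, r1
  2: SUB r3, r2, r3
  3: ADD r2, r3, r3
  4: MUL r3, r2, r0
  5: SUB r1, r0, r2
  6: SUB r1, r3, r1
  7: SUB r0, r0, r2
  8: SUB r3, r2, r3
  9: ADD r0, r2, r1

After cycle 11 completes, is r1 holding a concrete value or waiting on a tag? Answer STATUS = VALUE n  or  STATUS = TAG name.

STATUS = TAG Add3

cycle 1: issue SUB r2<-Add1 // r0:6,r1:7,r2:Add1,r3:9
cycle 2: issue SUB r2<-Add2 // r0:6,r1:7,r2:Add2,r3:9
cycle 3: CDB Add1=-3; issue SUB r3<-Add1 // r0:6,r1:7,r2:Add2,r3:Add1
cycle 4: CDB Add2=-1; issue ADD r2<-Add2 // r0:6,r1:7,r2:Add2,r3:Add1
cycle 5: issue MUL r3<-Mul1 // r0:6,r1:7,r2:Add2,r3:Mul1
cycle 6: CDB Add1=-10; issue SUB r1<-Add1 // r0:6,r1:Add1,r2:Add2,r3:Mul1
cycle 7: issue SUB r1<-Add3 // r0:6,r1:Add3,r2:Add2,r3:Mul1
cycle 8: CDB Add2=-20; issue SUB r0<-Add2 // r0:Add2,r1:Add3,r2:-20,r3:Mul1
cycle 9: stall // r0:Add2,r1:Add3,r2:-20,r3:Mul1
cycle 10: CDB Add1=26; issue SUB r3<-Add1 // r0:Add2,r1:Add3,r2:-20,r3:Add1
cycle 11: CDB Add2=26; issue ADD r0<-Add2 // r0:Add2,r1:Add3,r2:-20,r3:Add1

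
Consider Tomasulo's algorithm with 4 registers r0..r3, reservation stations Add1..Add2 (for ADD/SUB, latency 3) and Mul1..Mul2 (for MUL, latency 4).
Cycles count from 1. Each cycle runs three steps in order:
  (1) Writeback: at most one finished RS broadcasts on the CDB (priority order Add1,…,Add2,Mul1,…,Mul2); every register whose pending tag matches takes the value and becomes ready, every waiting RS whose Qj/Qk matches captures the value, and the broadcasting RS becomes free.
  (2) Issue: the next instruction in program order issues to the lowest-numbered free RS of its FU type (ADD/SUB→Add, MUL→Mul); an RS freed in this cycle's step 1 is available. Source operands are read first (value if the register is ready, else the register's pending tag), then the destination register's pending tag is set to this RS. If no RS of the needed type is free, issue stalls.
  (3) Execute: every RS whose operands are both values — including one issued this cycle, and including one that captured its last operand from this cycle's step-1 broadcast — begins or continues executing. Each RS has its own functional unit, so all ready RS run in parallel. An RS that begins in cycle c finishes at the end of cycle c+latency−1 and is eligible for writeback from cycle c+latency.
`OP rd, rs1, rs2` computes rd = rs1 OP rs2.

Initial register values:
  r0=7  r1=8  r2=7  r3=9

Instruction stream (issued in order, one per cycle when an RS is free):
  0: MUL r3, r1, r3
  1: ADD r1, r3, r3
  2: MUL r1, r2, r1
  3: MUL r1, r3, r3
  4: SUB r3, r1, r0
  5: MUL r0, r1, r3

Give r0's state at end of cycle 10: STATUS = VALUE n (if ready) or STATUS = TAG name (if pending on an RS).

STATUS = TAG Mul1

cycle 1: issue MUL r3<-Mul1 // r0:7,r1:8,r2:7,r3:Mul1
cycle 2: issue ADD r1<-Add1 // r0:7,r1:Add1,r2:7,r3:Mul1
cycle 3: issue MUL r1<-Mul2 // r0:7,r1:Mul2,r2:7,r3:Mul1
cycle 4: stall // r0:7,r1:Mul2,r2:7,r3:Mul1
cycle 5: CDB Mul1=72; issue MUL r1<-Mul1 // r0:7,r1:Mul1,r2:7,r3:72
cycle 6: issue SUB r3<-Add2 // r0:7,r1:Mul1,r2:7,r3:Add2
cycle 7: stall // r0:7,r1:Mul1,r2:7,r3:Add2
cycle 8: CDB Add1=144; stall // r0:7,r1:Mul1,r2:7,r3:Add2
cycle 9: CDB Mul1=5184; issue MUL r0<-Mul1 // r0:Mul1,r1:5184,r2:7,r3:Add2
cycle 10: - // r0:Mul1,r1:5184,r2:7,r3:Add2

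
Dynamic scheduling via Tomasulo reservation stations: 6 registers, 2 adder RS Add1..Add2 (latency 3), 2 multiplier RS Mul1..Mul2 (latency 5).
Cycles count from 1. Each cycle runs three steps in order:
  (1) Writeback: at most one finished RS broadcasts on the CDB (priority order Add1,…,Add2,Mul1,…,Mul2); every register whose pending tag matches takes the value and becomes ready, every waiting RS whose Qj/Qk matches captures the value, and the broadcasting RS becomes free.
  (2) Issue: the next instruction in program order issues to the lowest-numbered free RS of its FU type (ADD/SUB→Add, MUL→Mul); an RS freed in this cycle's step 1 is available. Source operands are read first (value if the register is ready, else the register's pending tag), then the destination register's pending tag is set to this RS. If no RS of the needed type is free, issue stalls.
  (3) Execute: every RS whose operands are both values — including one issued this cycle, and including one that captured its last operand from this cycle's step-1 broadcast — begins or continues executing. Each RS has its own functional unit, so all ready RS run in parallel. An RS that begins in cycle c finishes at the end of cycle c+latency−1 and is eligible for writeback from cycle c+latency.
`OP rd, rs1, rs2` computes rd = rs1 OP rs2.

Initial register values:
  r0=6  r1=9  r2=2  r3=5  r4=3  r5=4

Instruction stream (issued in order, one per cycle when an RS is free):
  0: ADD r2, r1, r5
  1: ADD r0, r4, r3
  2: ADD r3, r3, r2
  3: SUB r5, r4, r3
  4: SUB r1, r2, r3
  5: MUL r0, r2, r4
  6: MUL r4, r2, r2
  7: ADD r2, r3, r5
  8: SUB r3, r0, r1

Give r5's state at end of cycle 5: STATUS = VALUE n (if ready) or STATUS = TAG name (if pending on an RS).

STATUS = TAG Add2

cycle 1: issue ADD r2<-Add1 // r0:6,r1:9,r2:Add1,r3:5,r4:3,r5:4
cycle 2: issue ADD r0<-Add2 // r0:Add2,r1:9,r2:Add1,r3:5,r4:3,r5:4
cycle 3: stall // r0:Add2,r1:9,r2:Add1,r3:5,r4:3,r5:4
cycle 4: CDB Add1=13; issue ADD r3<-Add1 // r0:Add2,r1:9,r2:13,r3:Add1,r4:3,r5:4
cycle 5: CDB Add2=8; issue SUB r5<-Add2 // r0:8,r1:9,r2:13,r3:Add1,r4:3,r5:Add2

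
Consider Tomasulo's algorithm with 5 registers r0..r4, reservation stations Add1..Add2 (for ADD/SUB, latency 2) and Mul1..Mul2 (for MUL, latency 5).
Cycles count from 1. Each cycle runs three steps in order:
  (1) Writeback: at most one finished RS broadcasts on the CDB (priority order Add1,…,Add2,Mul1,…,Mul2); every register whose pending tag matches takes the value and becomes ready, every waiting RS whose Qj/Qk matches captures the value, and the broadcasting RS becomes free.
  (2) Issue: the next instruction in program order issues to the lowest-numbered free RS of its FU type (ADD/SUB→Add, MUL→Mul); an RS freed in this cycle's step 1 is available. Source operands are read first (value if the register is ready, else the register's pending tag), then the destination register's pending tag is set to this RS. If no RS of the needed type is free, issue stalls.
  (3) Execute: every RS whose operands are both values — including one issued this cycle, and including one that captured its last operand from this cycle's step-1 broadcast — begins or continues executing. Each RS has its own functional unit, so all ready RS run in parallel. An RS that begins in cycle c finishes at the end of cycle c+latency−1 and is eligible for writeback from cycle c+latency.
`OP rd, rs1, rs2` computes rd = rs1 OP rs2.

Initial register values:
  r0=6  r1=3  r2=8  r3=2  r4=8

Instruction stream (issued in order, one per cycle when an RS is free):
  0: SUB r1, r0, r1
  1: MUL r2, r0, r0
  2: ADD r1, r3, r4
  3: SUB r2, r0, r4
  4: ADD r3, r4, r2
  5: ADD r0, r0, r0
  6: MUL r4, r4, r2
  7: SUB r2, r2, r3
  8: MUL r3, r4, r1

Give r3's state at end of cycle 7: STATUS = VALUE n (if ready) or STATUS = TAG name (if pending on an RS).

STATUS = TAG Add1

cycle 1: issue SUB r1<-Add1 // r0:6,r1:Add1,r2:8,r3:2,r4:8
cycle 2: issue MUL r2<-Mul1 // r0:6,r1:Add1,r2:Mul1,r3:2,r4:8
cycle 3: CDB Add1=3; issue ADD r1<-Add1 // r0:6,r1:Add1,r2:Mul1,r3:2,r4:8
cycle 4: issue SUB r2<-Add2 // r0:6,r1:Add1,r2:Add2,r3:2,r4:8
cycle 5: CDB Add1=10; issue ADD r3<-Add1 // r0:6,r1:10,r2:Add2,r3:Add1,r4:8
cycle 6: CDB Add2=-2; issue ADD r0<-Add2 // r0:Add2,r1:10,r2:-2,r3:Add1,r4:8
cycle 7: CDB Mul1=36; issue MUL r4<-Mul1 // r0:Add2,r1:10,r2:-2,r3:Add1,r4:Mul1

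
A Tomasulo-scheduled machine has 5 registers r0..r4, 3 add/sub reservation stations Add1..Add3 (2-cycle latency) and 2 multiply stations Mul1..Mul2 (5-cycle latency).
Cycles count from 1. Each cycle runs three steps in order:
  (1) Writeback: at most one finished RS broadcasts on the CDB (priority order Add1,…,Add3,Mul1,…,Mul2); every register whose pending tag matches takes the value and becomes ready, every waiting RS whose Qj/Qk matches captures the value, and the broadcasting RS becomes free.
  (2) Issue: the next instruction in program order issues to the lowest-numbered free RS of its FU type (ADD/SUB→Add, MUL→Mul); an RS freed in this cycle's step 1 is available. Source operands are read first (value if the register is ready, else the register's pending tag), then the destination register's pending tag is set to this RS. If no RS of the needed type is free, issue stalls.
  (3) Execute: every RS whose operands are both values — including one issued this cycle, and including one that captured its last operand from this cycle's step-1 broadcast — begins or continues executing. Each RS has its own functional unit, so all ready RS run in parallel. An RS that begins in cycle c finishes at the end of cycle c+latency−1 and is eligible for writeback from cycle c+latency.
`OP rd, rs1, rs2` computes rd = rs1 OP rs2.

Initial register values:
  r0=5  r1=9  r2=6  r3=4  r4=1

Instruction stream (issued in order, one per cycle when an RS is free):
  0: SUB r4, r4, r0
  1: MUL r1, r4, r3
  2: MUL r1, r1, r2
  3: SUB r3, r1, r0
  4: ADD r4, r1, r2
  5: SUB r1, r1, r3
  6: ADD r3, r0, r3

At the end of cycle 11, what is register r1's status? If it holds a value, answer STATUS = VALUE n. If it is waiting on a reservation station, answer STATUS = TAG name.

cycle 1: issue SUB r4<-Add1 // r0:5,r1:9,r2:6,r3:4,r4:Add1
cycle 2: issue MUL r1<-Mul1 // r0:5,r1:Mul1,r2:6,r3:4,r4:Add1
cycle 3: CDB Add1=-4; issue MUL r1<-Mul2 // r0:5,r1:Mul2,r2:6,r3:4,r4:-4
cycle 4: issue SUB r3<-Add1 // r0:5,r1:Mul2,r2:6,r3:Add1,r4:-4
cycle 5: issue ADD r4<-Add2 // r0:5,r1:Mul2,r2:6,r3:Add1,r4:Add2
cycle 6: issue SUB r1<-Add3 // r0:5,r1:Add3,r2:6,r3:Add1,r4:Add2
cycle 7: stall // r0:5,r1:Add3,r2:6,r3:Add1,r4:Add2
cycle 8: CDB Mul1=-16; stall // r0:5,r1:Add3,r2:6,r3:Add1,r4:Add2
cycle 9: stall // r0:5,r1:Add3,r2:6,r3:Add1,r4:Add2
cycle 10: stall // r0:5,r1:Add3,r2:6,r3:Add1,r4:Add2
cycle 11: stall // r0:5,r1:Add3,r2:6,r3:Add1,r4:Add2

STATUS = TAG Add3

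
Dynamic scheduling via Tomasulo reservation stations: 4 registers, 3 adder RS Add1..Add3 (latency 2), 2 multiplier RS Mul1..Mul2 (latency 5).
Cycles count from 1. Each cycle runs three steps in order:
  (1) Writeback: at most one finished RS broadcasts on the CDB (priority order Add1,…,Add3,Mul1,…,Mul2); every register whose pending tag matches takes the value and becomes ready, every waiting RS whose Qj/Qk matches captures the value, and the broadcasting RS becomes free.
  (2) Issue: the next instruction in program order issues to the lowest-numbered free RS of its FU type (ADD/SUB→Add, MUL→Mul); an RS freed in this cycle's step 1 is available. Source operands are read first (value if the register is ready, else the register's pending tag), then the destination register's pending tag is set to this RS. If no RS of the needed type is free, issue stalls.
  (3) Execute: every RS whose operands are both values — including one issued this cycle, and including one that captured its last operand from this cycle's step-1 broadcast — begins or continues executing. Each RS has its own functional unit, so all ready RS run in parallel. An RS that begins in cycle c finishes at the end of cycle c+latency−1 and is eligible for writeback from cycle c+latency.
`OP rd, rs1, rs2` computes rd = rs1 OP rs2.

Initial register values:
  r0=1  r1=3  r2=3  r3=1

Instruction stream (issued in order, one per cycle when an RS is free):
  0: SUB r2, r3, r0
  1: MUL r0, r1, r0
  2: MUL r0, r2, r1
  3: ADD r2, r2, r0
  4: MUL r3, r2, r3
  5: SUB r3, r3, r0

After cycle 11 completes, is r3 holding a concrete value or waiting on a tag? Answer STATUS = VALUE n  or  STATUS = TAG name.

STATUS = TAG Add2

cycle 1: issue SUB r2<-Add1 // r0:1,r1:3,r2:Add1,r3:1
cycle 2: issue MUL r0<-Mul1 // r0:Mul1,r1:3,r2:Add1,r3:1
cycle 3: CDB Add1=0; issue MUL r0<-Mul2 // r0:Mul2,r1:3,r2:0,r3:1
cycle 4: issue ADD r2<-Add1 // r0:Mul2,r1:3,r2:Add1,r3:1
cycle 5: stall // r0:Mul2,r1:3,r2:Add1,r3:1
cycle 6: stall // r0:Mul2,r1:3,r2:Add1,r3:1
cycle 7: CDB Mul1=3; issue MUL r3<-Mul1 // r0:Mul2,r1:3,r2:Add1,r3:Mul1
cycle 8: CDB Mul2=0; issue SUB r3<-Add2 // r0:0,r1:3,r2:Add1,r3:Add2
cycle 9: - // r0:0,r1:3,r2:Add1,r3:Add2
cycle 10: CDB Add1=0 // r0:0,r1:3,r2:0,r3:Add2
cycle 11: - // r0:0,r1:3,r2:0,r3:Add2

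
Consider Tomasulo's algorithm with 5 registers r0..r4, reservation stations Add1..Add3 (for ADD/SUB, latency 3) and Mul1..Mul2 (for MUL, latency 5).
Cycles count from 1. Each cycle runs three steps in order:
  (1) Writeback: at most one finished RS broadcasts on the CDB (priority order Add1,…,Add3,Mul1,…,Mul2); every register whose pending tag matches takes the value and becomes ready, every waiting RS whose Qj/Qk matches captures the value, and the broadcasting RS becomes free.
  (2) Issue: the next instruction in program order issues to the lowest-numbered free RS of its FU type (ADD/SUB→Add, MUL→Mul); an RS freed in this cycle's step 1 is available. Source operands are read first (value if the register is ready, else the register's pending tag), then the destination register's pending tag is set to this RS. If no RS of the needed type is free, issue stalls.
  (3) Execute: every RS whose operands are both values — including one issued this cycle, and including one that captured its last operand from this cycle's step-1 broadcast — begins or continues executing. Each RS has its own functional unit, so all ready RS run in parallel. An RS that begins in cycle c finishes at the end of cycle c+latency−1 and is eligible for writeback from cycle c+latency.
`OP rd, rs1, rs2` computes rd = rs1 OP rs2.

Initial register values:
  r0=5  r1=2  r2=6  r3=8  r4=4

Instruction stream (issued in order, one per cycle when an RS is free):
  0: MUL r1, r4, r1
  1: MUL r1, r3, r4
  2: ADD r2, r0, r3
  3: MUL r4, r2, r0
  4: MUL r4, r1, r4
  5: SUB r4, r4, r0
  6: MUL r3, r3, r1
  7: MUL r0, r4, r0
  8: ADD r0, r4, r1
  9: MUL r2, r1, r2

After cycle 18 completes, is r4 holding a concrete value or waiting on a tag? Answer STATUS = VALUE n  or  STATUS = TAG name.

  c1: issue MUL r1<-Mul1  regs: r0:5,r1:Mul1,r2:6,r3:8,r4:4
  c2: issue MUL r1<-Mul2  regs: r0:5,r1:Mul2,r2:6,r3:8,r4:4
  c3: issue ADD r2<-Add1  regs: r0:5,r1:Mul2,r2:Add1,r3:8,r4:4
  c4: stall  regs: r0:5,r1:Mul2,r2:Add1,r3:8,r4:4
  c5: stall  regs: r0:5,r1:Mul2,r2:Add1,r3:8,r4:4
  c6: CDB Add1=13; stall  regs: r0:5,r1:Mul2,r2:13,r3:8,r4:4
  c7: CDB Mul1=8; issue MUL r4<-Mul1  regs: r0:5,r1:Mul2,r2:13,r3:8,r4:Mul1
  c8: CDB Mul2=32; issue MUL r4<-Mul2  regs: r0:5,r1:32,r2:13,r3:8,r4:Mul2
  c9: issue SUB r4<-Add1  regs: r0:5,r1:32,r2:13,r3:8,r4:Add1
  c10: stall  regs: r0:5,r1:32,r2:13,r3:8,r4:Add1
  c11: stall  regs: r0:5,r1:32,r2:13,r3:8,r4:Add1
  c12: CDB Mul1=65; issue MUL r3<-Mul1  regs: r0:5,r1:32,r2:13,r3:Mul1,r4:Add1
  c13: stall  regs: r0:5,r1:32,r2:13,r3:Mul1,r4:Add1
  c14: stall  regs: r0:5,r1:32,r2:13,r3:Mul1,r4:Add1
  c15: stall  regs: r0:5,r1:32,r2:13,r3:Mul1,r4:Add1
  c16: stall  regs: r0:5,r1:32,r2:13,r3:Mul1,r4:Add1
  c17: CDB Mul1=256; issue MUL r0<-Mul1  regs: r0:Mul1,r1:32,r2:13,r3:256,r4:Add1
  c18: CDB Mul2=2080; issue ADD r0<-Add2  regs: r0:Add2,r1:32,r2:13,r3:256,r4:Add1

STATUS = TAG Add1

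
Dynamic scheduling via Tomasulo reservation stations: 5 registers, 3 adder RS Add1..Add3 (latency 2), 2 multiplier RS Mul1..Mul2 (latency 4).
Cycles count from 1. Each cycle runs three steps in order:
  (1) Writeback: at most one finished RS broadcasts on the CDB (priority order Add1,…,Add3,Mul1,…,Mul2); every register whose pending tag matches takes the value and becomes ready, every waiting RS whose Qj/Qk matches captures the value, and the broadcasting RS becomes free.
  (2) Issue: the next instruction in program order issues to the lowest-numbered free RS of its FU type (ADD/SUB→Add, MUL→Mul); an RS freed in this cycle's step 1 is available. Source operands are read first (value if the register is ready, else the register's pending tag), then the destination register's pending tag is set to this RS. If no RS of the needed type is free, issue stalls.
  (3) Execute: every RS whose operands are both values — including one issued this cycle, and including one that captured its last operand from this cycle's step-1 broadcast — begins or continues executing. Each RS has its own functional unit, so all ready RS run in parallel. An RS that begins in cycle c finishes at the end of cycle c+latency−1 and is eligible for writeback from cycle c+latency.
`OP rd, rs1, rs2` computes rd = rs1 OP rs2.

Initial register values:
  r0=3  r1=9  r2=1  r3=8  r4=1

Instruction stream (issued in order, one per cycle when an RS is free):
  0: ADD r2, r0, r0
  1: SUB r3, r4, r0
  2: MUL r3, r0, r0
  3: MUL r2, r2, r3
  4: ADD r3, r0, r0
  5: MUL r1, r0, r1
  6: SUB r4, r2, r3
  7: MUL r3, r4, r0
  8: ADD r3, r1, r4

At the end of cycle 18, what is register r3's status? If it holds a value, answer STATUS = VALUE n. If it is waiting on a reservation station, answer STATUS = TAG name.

c1: issue ADD r2<-Add1 | r0:3,r1:9,r2:Add1,r3:8,r4:1
c2: issue SUB r3<-Add2 | r0:3,r1:9,r2:Add1,r3:Add2,r4:1
c3: CDB Add1=6; issue MUL r3<-Mul1 | r0:3,r1:9,r2:6,r3:Mul1,r4:1
c4: CDB Add2=-2; issue MUL r2<-Mul2 | r0:3,r1:9,r2:Mul2,r3:Mul1,r4:1
c5: issue ADD r3<-Add1 | r0:3,r1:9,r2:Mul2,r3:Add1,r4:1
c6: stall | r0:3,r1:9,r2:Mul2,r3:Add1,r4:1
c7: CDB Add1=6; stall | r0:3,r1:9,r2:Mul2,r3:6,r4:1
c8: CDB Mul1=9; issue MUL r1<-Mul1 | r0:3,r1:Mul1,r2:Mul2,r3:6,r4:1
c9: issue SUB r4<-Add1 | r0:3,r1:Mul1,r2:Mul2,r3:6,r4:Add1
c10: stall | r0:3,r1:Mul1,r2:Mul2,r3:6,r4:Add1
c11: stall | r0:3,r1:Mul1,r2:Mul2,r3:6,r4:Add1
c12: CDB Mul1=27; issue MUL r3<-Mul1 | r0:3,r1:27,r2:Mul2,r3:Mul1,r4:Add1
c13: CDB Mul2=54; issue ADD r3<-Add2 | r0:3,r1:27,r2:54,r3:Add2,r4:Add1
c14: - | r0:3,r1:27,r2:54,r3:Add2,r4:Add1
c15: CDB Add1=48 | r0:3,r1:27,r2:54,r3:Add2,r4:48
c16: - | r0:3,r1:27,r2:54,r3:Add2,r4:48
c17: CDB Add2=75 | r0:3,r1:27,r2:54,r3:75,r4:48
c18: - | r0:3,r1:27,r2:54,r3:75,r4:48

STATUS = VALUE 75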